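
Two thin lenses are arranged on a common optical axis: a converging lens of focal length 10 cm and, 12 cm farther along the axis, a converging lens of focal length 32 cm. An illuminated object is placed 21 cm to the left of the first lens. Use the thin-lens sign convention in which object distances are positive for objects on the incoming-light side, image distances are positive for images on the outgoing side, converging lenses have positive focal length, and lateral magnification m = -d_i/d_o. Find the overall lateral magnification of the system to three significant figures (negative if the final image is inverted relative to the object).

-0.744

Applying the thin-lens equation to the first lens, 1/10 = 1/21 + 1/d_i1, which gives d_i1 = 19.091 cm.
Its lateral magnification is m_1 = -d_i1/d_o1 = -(19.091)/21 = -0.9091.
This image would form 19.091 cm past lens 1, i.e. 7.091 cm beyond lens 2, so it is a virtual object for lens 2: d_o2 = 12 - 19.091 = -7.091 cm.
Applying the thin-lens equation again with f_2 = 32 cm and d_o2 = -7.091 cm gives d_i2 = 5.805 cm.
m_2 = -(5.805)/(-7.091) = 0.8186.
Overall magnification: m = m_1 m_2 = -0.7442.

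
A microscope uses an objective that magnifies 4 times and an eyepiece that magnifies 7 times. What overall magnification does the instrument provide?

The overall magnification of a compound microscope is the product of the objective and eyepiece magnifications:
M = M_obj x M_eye = 4 x 7 = 28.

28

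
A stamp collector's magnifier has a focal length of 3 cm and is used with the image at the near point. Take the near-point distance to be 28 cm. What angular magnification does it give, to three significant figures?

10.3

M = 1 + D/f = 1 + 28/3 = 10.333.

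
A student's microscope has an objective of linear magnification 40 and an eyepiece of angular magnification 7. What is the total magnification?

280

The overall magnification of a compound microscope is the product of the objective and eyepiece magnifications:
M = M_obj x M_eye = 40 x 7 = 280.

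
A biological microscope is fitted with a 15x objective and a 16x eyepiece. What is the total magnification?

240

The overall magnification of a compound microscope is the product of the objective and eyepiece magnifications:
M = M_obj x M_eye = 15 x 16 = 240.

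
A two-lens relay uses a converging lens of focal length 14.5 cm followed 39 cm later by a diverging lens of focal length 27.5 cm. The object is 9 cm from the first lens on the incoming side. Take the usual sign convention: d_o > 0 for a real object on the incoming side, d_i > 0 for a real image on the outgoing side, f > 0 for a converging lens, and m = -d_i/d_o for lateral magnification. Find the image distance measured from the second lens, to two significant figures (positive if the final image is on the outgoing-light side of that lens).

-19 cm

Applying the thin-lens equation to the first lens, 1/14.5 = 1/9 + 1/d_i1, which gives d_i1 = -23.727 cm.
With d_i1 < 0 the first image is virtual and lies on the object side; the object distance for lens 2 is d_o2 = 39 - (-23.727) = 62.727 cm.
Applying the thin-lens equation again with f_2 = -27.5 cm and d_o2 = 62.727 cm gives d_i2 = -19.118 cm.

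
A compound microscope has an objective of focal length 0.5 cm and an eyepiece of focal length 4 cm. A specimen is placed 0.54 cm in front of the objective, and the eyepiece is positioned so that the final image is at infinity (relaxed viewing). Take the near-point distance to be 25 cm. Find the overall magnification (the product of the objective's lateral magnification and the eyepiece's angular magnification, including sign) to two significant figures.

Objective: 1/d_i = 1/f_obj - 1/d_o = 1/0.5 - 1/0.54 = 0.14815 cm^-1, so d_i = 6.750 cm.
m_obj = -d_i/d_o = -6.750/0.54 = -12.500.
Eyepiece angular magnification (image at infinity): M_eye = D/f_e = 25/4 = 6.250.
Overall M = m_obj x M_eye = (-12.500)(6.250) = -78.12.

-78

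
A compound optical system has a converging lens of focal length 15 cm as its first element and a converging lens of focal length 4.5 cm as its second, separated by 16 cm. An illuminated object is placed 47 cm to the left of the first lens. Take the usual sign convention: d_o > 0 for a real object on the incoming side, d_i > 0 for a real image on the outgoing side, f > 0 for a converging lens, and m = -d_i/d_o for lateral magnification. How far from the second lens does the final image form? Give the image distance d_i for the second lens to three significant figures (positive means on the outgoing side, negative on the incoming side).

2.58 cm

First lens: d_i1 = 1/(1/15 - 1/47) = 22.031 cm.
Since 22.031 cm > 16 cm, the first image lies past the second lens and serves as a virtual object: d_o2 = L - d_i1 = -6.031 cm.
Second lens: d_i2 = 1/(1/4.5 - 1/(-6.031)) = 2.577 cm.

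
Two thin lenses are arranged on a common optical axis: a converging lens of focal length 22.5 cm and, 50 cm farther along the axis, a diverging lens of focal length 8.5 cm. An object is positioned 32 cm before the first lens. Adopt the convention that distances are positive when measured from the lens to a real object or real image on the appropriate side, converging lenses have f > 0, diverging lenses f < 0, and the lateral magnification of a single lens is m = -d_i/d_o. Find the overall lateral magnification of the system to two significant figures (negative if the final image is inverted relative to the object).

1.2

Lens 1: 1/d_i1 = 1/f_1 - 1/d_o1 = 1/22.5 - 1/32 = 0.01319 cm^-1, so d_i1 = 75.789 cm.
m_1 = -(75.789)/32 = -2.3684.
This image would form 75.789 cm past lens 1, i.e. 25.789 cm beyond lens 2, so it is a virtual object for lens 2: d_o2 = 50 - 75.789 = -25.789 cm.
Lens 2: 1/d_i2 = 1/f_2 - 1/d_o2 = 1/(-8.5) - 1/(-25.789) = -0.07887 cm^-1, so d_i2 = -12.679 cm.
m_2 = -(-12.679)/(-25.789) = -0.4916.
Total m = m_1 x m_2 = (-2.3684)(-0.4916) = 1.1644.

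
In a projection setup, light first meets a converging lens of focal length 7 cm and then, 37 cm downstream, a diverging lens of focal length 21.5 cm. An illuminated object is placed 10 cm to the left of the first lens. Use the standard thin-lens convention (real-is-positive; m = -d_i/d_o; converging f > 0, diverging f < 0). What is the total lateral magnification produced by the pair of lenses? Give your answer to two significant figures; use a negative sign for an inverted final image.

-1.4

First lens: d_i1 = 1/(1/7 - 1/10) = 23.333 cm.
m_1 = -(23.333)/10 = -2.3333.
Object distance for lens 2: d_o2 = 37 - 23.333 = 13.667 cm.
Second lens: d_i2 = 1/(1/(-21.5) - 1/(13.667)) = -8.355 cm.
m_2 = -(-8.355)/(13.667) = 0.6114.
The system's lateral magnification is m_1 m_2 = (-2.3333)(0.6114) = -1.4265.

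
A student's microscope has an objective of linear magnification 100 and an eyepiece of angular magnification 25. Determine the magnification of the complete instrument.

2500

The overall magnification of a compound microscope is the product of the objective and eyepiece magnifications:
M = M_obj x M_eye = 100 x 25 = 2500.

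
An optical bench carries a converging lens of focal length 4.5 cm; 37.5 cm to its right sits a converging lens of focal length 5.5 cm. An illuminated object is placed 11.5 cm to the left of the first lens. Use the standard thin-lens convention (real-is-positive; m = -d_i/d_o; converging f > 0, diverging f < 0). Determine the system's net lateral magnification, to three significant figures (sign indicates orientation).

Applying the thin-lens equation to the first lens, 1/4.5 = 1/11.5 + 1/d_i1, which gives d_i1 = 7.393 cm.
Its lateral magnification is m_1 = -d_i1/d_o1 = -(7.393)/11.5 = -0.6429.
Object distance for lens 2: d_o2 = 37.5 - 7.393 = 30.107 cm.
Applying the thin-lens equation again with f_2 = 5.5 cm and d_o2 = 30.107 cm gives d_i2 = 6.729 cm.
m_2 = -(6.729)/(30.107) = -0.2235.
Overall magnification: m = m_1 m_2 = 0.1437.

0.144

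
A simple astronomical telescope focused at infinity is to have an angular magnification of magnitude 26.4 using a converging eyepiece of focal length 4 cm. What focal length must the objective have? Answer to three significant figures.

|M| = f_obj/|f_eye|, so f_obj = |M| x |f_eye| = 26.4 x 4 = 105.600 cm.

106 cm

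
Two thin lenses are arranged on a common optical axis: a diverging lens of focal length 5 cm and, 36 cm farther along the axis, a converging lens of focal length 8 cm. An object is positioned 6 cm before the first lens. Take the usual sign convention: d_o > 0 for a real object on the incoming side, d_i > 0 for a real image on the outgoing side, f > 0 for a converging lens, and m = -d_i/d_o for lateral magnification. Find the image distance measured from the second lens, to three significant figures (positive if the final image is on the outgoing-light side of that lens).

First lens: d_i1 = 1/(1/(-5) - 1/6) = -2.727 cm.
The intermediate image is virtual, 2.727 cm to the left of lens 1, so d_o2 = L - d_i1 = 36 - (-2.727) = 38.727 cm.
Second lens: d_i2 = 1/(1/8 - 1/(38.727)) = 10.083 cm.

10.1 cm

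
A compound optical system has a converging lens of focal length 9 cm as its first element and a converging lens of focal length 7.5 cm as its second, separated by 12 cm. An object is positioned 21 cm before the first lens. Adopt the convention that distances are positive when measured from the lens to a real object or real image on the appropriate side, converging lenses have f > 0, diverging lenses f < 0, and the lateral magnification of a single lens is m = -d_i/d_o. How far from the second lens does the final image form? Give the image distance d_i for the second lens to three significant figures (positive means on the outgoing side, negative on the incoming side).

Lens 1: 1/d_i1 = 1/f_1 - 1/d_o1 = 1/9 - 1/21 = 0.06349 cm^-1, so d_i1 = 15.750 cm.
Since 15.750 cm > 12 cm, the first image lies past the second lens and serves as a virtual object: d_o2 = L - d_i1 = -3.750 cm.
Lens 2: 1/d_i2 = 1/f_2 - 1/d_o2 = 1/7.5 - 1/(-3.750) = 0.40000 cm^-1, so d_i2 = 2.500 cm.

2.50 cm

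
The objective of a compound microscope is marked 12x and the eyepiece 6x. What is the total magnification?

72

The overall magnification of a compound microscope is the product of the objective and eyepiece magnifications:
M = M_obj x M_eye = 12 x 6 = 72.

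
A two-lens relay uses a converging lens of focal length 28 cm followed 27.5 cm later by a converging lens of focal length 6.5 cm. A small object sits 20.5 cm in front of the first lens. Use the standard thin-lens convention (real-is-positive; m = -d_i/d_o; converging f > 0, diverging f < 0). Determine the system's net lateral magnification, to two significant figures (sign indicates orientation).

Lens 1: 1/d_i1 = 1/f_1 - 1/d_o1 = 1/28 - 1/20.5 = -0.01307 cm^-1, so d_i1 = -76.533 cm.
m_1 = -(-76.533)/20.5 = 3.7333.
The intermediate image is virtual, 76.533 cm to the left of lens 1, so d_o2 = L - d_i1 = 27.5 - (-76.533) = 104.033 cm.
Lens 2: 1/d_i2 = 1/f_2 - 1/d_o2 = 1/6.5 - 1/(104.033) = 0.14423 cm^-1, so d_i2 = 6.933 cm.
m_2 = -(6.933)/(104.033) = -0.0666.
The system's lateral magnification is m_1 m_2 = (3.7333)(-0.0666) = -0.2488.

-0.25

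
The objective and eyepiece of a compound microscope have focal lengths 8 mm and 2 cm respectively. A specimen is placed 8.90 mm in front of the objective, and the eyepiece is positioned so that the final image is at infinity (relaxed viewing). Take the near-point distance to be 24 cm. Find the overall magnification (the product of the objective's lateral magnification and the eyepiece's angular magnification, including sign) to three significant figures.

-107

Convert to cm: f_obj = 8 mm = 0.8 cm; d_o = 8.90 mm = 0.89 cm.
Objective: 1/d_i = 1/f_obj - 1/d_o = 1/0.8 - 1/0.89 = 0.12640 cm^-1, so d_i = 7.911 cm.
m_obj = -d_i/d_o = -7.911/0.89 = -8.889.
Eyepiece angular magnification (image at infinity): M_eye = D/f_e = 24/2 = 12.000.
Overall M = m_obj x M_eye = (-8.889)(12.000) = -106.67.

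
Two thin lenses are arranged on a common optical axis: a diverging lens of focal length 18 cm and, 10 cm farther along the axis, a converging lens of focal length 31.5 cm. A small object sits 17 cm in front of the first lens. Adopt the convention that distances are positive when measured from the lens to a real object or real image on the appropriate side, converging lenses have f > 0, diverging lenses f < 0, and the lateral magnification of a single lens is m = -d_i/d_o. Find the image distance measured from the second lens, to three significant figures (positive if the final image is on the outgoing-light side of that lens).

-46.3 cm

Applying the thin-lens equation to the first lens, 1/(-18) = 1/17 + 1/d_i1, which gives d_i1 = -8.743 cm.
With d_i1 < 0 the first image is virtual and lies on the object side; the object distance for lens 2 is d_o2 = 10 - (-8.743) = 18.743 cm.
Applying the thin-lens equation again with f_2 = 31.5 cm and d_o2 = 18.743 cm gives d_i2 = -46.280 cm.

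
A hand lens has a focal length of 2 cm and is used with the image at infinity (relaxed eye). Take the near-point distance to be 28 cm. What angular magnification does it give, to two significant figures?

14

M = D/f = 28/2 = 14.000.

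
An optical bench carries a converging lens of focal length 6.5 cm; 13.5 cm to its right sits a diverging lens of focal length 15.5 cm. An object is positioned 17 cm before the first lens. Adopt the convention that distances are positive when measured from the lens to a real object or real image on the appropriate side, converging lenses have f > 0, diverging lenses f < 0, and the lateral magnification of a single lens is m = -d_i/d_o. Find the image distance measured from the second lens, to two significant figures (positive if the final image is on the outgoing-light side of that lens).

-2.5 cm

First lens: d_i1 = 1/(1/6.5 - 1/17) = 10.524 cm.
Object distance for lens 2: d_o2 = 13.5 - 10.524 = 2.976 cm.
Second lens: d_i2 = 1/(1/(-15.5) - 1/(2.976)) = -2.497 cm.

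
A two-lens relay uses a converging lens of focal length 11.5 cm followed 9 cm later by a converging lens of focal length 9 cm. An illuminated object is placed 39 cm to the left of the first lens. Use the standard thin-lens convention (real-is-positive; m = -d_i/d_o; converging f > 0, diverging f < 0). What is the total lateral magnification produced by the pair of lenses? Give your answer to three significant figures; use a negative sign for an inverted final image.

First lens: d_i1 = 1/(1/11.5 - 1/39) = 16.309 cm.
m_1 = -(16.309)/39 = -0.4182.
Since 16.309 cm > 9 cm, the first image lies past the second lens and serves as a virtual object: d_o2 = L - d_i1 = -7.309 cm.
Second lens: d_i2 = 1/(1/9 - 1/(-7.309)) = 4.033 cm.
m_2 = -(4.033)/(-7.309) = 0.5518.
Overall magnification: m = m_1 m_2 = -0.2308.

-0.231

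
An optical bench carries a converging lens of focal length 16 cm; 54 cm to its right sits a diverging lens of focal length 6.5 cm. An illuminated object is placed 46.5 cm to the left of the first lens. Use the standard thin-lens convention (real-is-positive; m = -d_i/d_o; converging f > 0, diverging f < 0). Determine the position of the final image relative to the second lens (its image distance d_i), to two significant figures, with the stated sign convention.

-5.3 cm

First lens: d_i1 = 1/(1/16 - 1/46.5) = 24.393 cm.
The intermediate image is 24.393 cm to the right of lens 1, so d_o2 = L - d_i1 = 54 - 24.393 = 29.607 cm.
Second lens: d_i2 = 1/(1/(-6.5) - 1/(29.607)) = -5.330 cm.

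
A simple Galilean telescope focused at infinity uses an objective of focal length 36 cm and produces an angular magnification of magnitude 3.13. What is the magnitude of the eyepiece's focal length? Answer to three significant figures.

11.5 cm

|M| = f_obj/|f_eye|, so |f_eye| = f_obj/|M| = 36/3.13 = 11.502 cm.
(The eyepiece is diverging, so its signed focal length is -11.502 cm.)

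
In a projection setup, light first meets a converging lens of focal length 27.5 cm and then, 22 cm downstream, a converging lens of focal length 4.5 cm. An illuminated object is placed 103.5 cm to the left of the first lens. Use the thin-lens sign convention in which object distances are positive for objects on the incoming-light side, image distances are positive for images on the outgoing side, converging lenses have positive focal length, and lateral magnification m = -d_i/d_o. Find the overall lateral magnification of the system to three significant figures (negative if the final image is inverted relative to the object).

-0.0816

Lens 1: 1/d_i1 = 1/f_1 - 1/d_o1 = 1/27.5 - 1/103.5 = 0.02670 cm^-1, so d_i1 = 37.451 cm.
m_1 = -(37.451)/103.5 = -0.3618.
This image would form 37.451 cm past lens 1, i.e. 15.451 cm beyond lens 2, so it is a virtual object for lens 2: d_o2 = 22 - 37.451 = -15.451 cm.
Lens 2: 1/d_i2 = 1/f_2 - 1/d_o2 = 1/4.5 - 1/(-15.451) = 0.28694 cm^-1, so d_i2 = 3.485 cm.
m_2 = -(3.485)/(-15.451) = 0.2256.
Total m = m_1 x m_2 = (-0.3618)(0.2256) = -0.0816.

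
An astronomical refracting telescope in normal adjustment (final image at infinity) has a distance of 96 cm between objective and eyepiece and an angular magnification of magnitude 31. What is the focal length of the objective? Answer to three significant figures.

In normal adjustment the tube length equals f_obj + f_eye and |M| = f_obj/f_eye.
So f_obj = 31 f_eye and 31 f_eye + f_eye = 96 cm, giving f_eye = 96/32 = 3.000 cm and f_obj = 93.000 cm.

93.0 cm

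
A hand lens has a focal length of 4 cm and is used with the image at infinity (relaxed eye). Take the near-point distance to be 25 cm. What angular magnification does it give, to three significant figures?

M = D/f = 25/4 = 6.250.

6.25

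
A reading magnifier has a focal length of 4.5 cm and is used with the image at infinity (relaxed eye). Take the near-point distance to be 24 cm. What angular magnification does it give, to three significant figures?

M = D/f = 24/4.5 = 5.333.

5.33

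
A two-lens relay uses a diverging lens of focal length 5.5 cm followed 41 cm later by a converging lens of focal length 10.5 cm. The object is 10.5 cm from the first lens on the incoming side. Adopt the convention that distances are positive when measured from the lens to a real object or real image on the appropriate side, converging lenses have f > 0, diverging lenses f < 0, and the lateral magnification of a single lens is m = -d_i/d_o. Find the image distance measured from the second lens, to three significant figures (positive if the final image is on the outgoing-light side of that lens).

13.7 cm

First lens: d_i1 = 1/(1/(-5.5) - 1/10.5) = -3.609 cm.
With d_i1 < 0 the first image is virtual and lies on the object side; the object distance for lens 2 is d_o2 = 41 - (-3.609) = 44.609 cm.
Second lens: d_i2 = 1/(1/10.5 - 1/(44.609)) = 13.732 cm.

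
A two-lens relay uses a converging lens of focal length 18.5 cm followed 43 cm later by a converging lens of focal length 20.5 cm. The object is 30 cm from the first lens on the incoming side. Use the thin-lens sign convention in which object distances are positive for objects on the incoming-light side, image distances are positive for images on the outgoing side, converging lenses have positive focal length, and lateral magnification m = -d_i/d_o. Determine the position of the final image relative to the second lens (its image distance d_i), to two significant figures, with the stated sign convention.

Lens 1: 1/d_i1 = 1/f_1 - 1/d_o1 = 1/18.5 - 1/30 = 0.02072 cm^-1, so d_i1 = 48.261 cm.
This image would form 48.261 cm past lens 1, i.e. 5.261 cm beyond lens 2, so it is a virtual object for lens 2: d_o2 = 43 - 48.261 = -5.261 cm.
Lens 2: 1/d_i2 = 1/f_2 - 1/d_o2 = 1/20.5 - 1/(-5.261) = 0.23886 cm^-1, so d_i2 = 4.186 cm.

4.2 cm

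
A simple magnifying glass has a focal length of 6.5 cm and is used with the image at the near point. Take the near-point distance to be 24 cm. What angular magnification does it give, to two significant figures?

M = 1 + D/f = 1 + 24/6.5 = 4.692.

4.7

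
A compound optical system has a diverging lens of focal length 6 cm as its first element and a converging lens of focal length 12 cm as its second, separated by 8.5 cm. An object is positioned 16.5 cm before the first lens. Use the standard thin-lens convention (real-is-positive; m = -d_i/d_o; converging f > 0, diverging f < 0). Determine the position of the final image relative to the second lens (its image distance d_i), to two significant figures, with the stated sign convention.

Applying the thin-lens equation to the first lens, 1/(-6) = 1/16.5 + 1/d_i1, which gives d_i1 = -4.400 cm.
The intermediate image is virtual, 4.400 cm to the left of lens 1, so d_o2 = L - d_i1 = 8.5 - (-4.400) = 12.900 cm.
Applying the thin-lens equation again with f_2 = 12 cm and d_o2 = 12.900 cm gives d_i2 = 172.000 cm.

170 cm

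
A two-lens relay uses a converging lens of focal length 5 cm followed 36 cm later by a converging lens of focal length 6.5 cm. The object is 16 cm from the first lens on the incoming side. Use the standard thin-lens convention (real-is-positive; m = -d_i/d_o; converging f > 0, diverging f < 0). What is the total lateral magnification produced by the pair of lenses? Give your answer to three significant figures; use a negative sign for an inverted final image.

First lens: d_i1 = 1/(1/5 - 1/16) = 7.273 cm.
m_1 = -(7.273)/16 = -0.4545.
Object distance for lens 2: d_o2 = 36 - 7.273 = 28.727 cm.
Second lens: d_i2 = 1/(1/6.5 - 1/(28.727)) = 8.401 cm.
m_2 = -(8.401)/(28.727) = -0.2924.
Total m = m_1 x m_2 = (-0.4545)(-0.2924) = 0.1329.

0.133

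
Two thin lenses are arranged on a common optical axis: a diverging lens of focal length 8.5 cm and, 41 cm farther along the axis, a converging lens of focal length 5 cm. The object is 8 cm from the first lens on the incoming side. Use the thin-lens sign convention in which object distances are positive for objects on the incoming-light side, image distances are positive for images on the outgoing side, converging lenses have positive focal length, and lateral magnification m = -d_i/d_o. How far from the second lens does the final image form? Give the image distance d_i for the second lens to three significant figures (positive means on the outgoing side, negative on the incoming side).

Lens 1: 1/d_i1 = 1/f_1 - 1/d_o1 = 1/(-8.5) - 1/8 = -0.24265 cm^-1, so d_i1 = -4.121 cm.
With d_i1 < 0 the first image is virtual and lies on the object side; the object distance for lens 2 is d_o2 = 41 - (-4.121) = 45.121 cm.
Lens 2: 1/d_i2 = 1/f_2 - 1/d_o2 = 1/5 - 1/(45.121) = 0.17784 cm^-1, so d_i2 = 5.623 cm.

5.62 cm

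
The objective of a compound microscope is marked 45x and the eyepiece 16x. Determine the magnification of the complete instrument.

720

The overall magnification of a compound microscope is the product of the objective and eyepiece magnifications:
M = M_obj x M_eye = 45 x 16 = 720.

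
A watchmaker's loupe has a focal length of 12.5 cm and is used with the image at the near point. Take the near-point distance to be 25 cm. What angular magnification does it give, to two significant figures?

M = 1 + D/f = 1 + 25/12.5 = 3.000.

3.0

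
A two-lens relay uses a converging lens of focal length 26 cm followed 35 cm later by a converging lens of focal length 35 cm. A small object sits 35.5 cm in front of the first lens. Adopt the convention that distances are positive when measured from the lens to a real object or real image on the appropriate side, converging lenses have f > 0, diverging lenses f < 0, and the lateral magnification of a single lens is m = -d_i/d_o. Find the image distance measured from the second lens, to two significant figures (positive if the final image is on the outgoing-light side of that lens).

Applying the thin-lens equation to the first lens, 1/26 = 1/35.5 + 1/d_i1, which gives d_i1 = 97.158 cm.
Since 97.158 cm > 35 cm, the first image lies past the second lens and serves as a virtual object: d_o2 = L - d_i1 = -62.158 cm.
Applying the thin-lens equation again with f_2 = 35 cm and d_o2 = -62.158 cm gives d_i2 = 22.392 cm.

22 cm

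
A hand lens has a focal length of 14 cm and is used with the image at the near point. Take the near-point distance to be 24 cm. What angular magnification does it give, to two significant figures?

2.7

M = 1 + D/f = 1 + 24/14 = 2.714.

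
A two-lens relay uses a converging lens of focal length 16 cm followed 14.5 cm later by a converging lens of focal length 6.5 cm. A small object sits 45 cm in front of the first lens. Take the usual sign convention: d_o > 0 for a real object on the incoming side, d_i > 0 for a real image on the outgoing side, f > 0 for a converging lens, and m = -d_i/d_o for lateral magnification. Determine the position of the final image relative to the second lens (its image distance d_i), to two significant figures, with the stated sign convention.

Lens 1: 1/d_i1 = 1/f_1 - 1/d_o1 = 1/16 - 1/45 = 0.04028 cm^-1, so d_i1 = 24.828 cm.
This image would form 24.828 cm past lens 1, i.e. 10.328 cm beyond lens 2, so it is a virtual object for lens 2: d_o2 = 14.5 - 24.828 = -10.328 cm.
Lens 2: 1/d_i2 = 1/f_2 - 1/d_o2 = 1/6.5 - 1/(-10.328) = 0.25067 cm^-1, so d_i2 = 3.989 cm.

4.0 cm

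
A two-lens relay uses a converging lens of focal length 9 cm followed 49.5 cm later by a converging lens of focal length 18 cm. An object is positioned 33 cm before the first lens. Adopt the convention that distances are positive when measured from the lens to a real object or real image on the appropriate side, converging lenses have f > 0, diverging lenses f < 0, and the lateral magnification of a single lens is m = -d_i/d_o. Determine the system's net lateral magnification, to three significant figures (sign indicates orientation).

Applying the thin-lens equation to the first lens, 1/9 = 1/33 + 1/d_i1, which gives d_i1 = 12.375 cm.
Its lateral magnification is m_1 = -d_i1/d_o1 = -(12.375)/33 = -0.3750.
That image sits 37.125 cm in front of the second lens, so d_o2 = 37.125 cm.
Applying the thin-lens equation again with f_2 = 18 cm and d_o2 = 37.125 cm gives d_i2 = 34.941 cm.
m_2 = -(34.941)/(37.125) = -0.9412.
Total m = m_1 x m_2 = (-0.3750)(-0.9412) = 0.3529.

0.353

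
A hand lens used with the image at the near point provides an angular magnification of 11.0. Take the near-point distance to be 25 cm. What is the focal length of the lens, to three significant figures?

2.50 cm

For the image at the near point, M = 1 + D/f.
f = D/(M - 1) = 25/(11.0 - 1) = 2.500 cm.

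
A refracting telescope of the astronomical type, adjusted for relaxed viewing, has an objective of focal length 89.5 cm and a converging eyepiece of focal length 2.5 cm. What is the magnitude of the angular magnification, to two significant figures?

36

|M| = f_obj/|f_eye| = 89.5/2.5 = 35.800.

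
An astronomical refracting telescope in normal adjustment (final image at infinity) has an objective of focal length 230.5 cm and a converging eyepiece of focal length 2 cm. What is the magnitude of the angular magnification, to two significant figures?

120

|M| = f_obj/|f_eye| = 230.5/2 = 115.250.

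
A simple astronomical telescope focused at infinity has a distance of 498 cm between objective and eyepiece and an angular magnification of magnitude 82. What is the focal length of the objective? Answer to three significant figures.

492 cm

In normal adjustment the tube length equals f_obj + f_eye and |M| = f_obj/f_eye.
So f_obj = 82 f_eye and 82 f_eye + f_eye = 498 cm, giving f_eye = 498/83 = 6.000 cm and f_obj = 492.000 cm.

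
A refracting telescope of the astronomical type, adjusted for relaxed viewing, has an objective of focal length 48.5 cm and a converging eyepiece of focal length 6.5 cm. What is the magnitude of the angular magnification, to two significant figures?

7.5

|M| = f_obj/|f_eye| = 48.5/6.5 = 7.462.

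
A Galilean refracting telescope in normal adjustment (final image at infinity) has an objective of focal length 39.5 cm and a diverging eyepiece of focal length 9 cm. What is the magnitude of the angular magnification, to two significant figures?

|M| = f_obj/|f_eye| = 39.5/9 = 4.389.

4.4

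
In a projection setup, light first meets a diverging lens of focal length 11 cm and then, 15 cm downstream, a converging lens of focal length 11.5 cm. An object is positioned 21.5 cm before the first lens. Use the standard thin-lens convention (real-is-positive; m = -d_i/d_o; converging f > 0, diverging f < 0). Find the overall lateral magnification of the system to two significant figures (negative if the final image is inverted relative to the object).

First lens: d_i1 = 1/(1/(-11) - 1/21.5) = -7.277 cm.
m_1 = -(-7.277)/21.5 = 0.3385.
The intermediate image is virtual, 7.277 cm to the left of lens 1, so d_o2 = L - d_i1 = 15 - (-7.277) = 22.277 cm.
Second lens: d_i2 = 1/(1/11.5 - 1/(22.277)) = 23.772 cm.
m_2 = -(23.772)/(22.277) = -1.0671.
Total m = m_1 x m_2 = (0.3385)(-1.0671) = -0.3612.

-0.36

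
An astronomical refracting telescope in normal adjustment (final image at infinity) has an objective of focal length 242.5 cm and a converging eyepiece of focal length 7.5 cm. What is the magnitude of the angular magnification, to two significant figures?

32

|M| = f_obj/|f_eye| = 242.5/7.5 = 32.333.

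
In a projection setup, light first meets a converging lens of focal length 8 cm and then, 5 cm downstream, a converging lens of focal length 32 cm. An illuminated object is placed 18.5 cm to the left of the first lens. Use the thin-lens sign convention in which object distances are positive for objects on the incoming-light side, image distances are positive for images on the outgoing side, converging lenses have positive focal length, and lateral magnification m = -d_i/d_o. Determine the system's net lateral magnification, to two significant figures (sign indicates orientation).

-0.59

Lens 1: 1/d_i1 = 1/f_1 - 1/d_o1 = 1/8 - 1/18.5 = 0.07095 cm^-1, so d_i1 = 14.095 cm.
m_1 = -(14.095)/18.5 = -0.7619.
This image would form 14.095 cm past lens 1, i.e. 9.095 cm beyond lens 2, so it is a virtual object for lens 2: d_o2 = 5 - 14.095 = -9.095 cm.
Lens 2: 1/d_i2 = 1/f_2 - 1/d_o2 = 1/32 - 1/(-9.095) = 0.14120 cm^-1, so d_i2 = 7.082 cm.
m_2 = -(7.082)/(-9.095) = 0.7787.
The system's lateral magnification is m_1 m_2 = (-0.7619)(0.7787) = -0.5933.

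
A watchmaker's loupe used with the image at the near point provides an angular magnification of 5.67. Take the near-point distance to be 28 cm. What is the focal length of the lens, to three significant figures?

For the image at the near point, M = 1 + D/f.
f = D/(M - 1) = 28/(5.67 - 1) = 5.996 cm.

6.00 cm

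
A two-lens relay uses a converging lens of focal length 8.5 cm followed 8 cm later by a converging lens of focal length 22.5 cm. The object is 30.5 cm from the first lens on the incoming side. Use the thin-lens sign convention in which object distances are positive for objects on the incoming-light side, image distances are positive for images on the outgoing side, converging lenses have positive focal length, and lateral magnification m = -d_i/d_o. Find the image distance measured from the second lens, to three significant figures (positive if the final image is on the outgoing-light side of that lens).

Lens 1: 1/d_i1 = 1/f_1 - 1/d_o1 = 1/8.5 - 1/30.5 = 0.08486 cm^-1, so d_i1 = 11.784 cm.
Since 11.784 cm > 8 cm, the first image lies past the second lens and serves as a virtual object: d_o2 = L - d_i1 = -3.784 cm.
Lens 2: 1/d_i2 = 1/f_2 - 1/d_o2 = 1/22.5 - 1/(-3.784) = 0.30871 cm^-1, so d_i2 = 3.239 cm.

3.24 cm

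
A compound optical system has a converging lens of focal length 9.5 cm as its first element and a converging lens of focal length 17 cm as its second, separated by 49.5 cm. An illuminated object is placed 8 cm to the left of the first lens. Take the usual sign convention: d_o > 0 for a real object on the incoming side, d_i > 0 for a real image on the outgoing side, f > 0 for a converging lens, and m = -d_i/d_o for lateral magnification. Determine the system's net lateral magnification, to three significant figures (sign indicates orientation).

-1.29

First lens: d_i1 = 1/(1/9.5 - 1/8) = -50.667 cm.
m_1 = -(-50.667)/8 = 6.3333.
With d_i1 < 0 the first image is virtual and lies on the object side; the object distance for lens 2 is d_o2 = 49.5 - (-50.667) = 100.167 cm.
Second lens: d_i2 = 1/(1/17 - 1/(100.167)) = 20.475 cm.
m_2 = -(20.475)/(100.167) = -0.2044.
Overall magnification: m = m_1 m_2 = -1.2946.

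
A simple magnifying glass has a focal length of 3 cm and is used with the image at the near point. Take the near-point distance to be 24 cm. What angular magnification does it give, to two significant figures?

9.0

M = 1 + D/f = 1 + 24/3 = 9.000.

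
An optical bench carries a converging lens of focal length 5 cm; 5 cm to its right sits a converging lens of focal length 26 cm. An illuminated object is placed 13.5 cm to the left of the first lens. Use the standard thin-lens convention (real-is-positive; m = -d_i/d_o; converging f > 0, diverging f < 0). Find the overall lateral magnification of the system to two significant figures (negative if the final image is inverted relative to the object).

First lens: d_i1 = 1/(1/5 - 1/13.5) = 7.941 cm.
m_1 = -(7.941)/13.5 = -0.5882.
Since 7.941 cm > 5 cm, the first image lies past the second lens and serves as a virtual object: d_o2 = L - d_i1 = -2.941 cm.
Second lens: d_i2 = 1/(1/26 - 1/(-2.941)) = 2.642 cm.
m_2 = -(2.642)/(-2.941) = 0.8984.
Overall magnification: m = m_1 m_2 = -0.5285.

-0.53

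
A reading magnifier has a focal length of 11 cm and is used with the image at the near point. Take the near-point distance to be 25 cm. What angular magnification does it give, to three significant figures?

M = 1 + D/f = 1 + 25/11 = 3.273.

3.27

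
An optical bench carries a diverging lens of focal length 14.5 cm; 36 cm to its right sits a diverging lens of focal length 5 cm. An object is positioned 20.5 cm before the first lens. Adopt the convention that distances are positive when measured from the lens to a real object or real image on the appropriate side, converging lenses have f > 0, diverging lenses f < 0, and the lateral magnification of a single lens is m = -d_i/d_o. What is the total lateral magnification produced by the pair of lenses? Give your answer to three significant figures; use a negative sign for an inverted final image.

0.0419

First lens: d_i1 = 1/(1/(-14.5) - 1/20.5) = -8.493 cm.
m_1 = -(-8.493)/20.5 = 0.4143.
The intermediate image is virtual, 8.493 cm to the left of lens 1, so d_o2 = L - d_i1 = 36 - (-8.493) = 44.493 cm.
Second lens: d_i2 = 1/(1/(-5) - 1/(44.493)) = -4.495 cm.
m_2 = -(-4.495)/(44.493) = 0.1010.
The system's lateral magnification is m_1 m_2 = (0.4143)(0.1010) = 0.0419.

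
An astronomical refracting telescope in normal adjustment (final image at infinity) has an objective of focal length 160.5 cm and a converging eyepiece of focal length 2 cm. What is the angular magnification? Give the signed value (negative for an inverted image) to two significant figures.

M = -f_obj/f_eye = -160.5/(2) = -80.250.

-80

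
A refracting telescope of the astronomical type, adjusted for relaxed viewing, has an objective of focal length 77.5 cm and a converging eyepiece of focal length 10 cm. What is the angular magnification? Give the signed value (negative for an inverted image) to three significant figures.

M = -f_obj/f_eye = -77.5/(10) = -7.750.

-7.75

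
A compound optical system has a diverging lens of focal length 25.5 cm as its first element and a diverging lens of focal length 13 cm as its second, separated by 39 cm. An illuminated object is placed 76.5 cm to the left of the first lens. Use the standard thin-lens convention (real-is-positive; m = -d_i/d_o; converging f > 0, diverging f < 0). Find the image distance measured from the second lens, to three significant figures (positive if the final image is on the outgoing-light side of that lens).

Applying the thin-lens equation to the first lens, 1/(-25.5) = 1/76.5 + 1/d_i1, which gives d_i1 = -19.125 cm.
The intermediate image is virtual, 19.125 cm to the left of lens 1, so d_o2 = L - d_i1 = 39 - (-19.125) = 58.125 cm.
Applying the thin-lens equation again with f_2 = -13 cm and d_o2 = 58.125 cm gives d_i2 = -10.624 cm.

-10.6 cm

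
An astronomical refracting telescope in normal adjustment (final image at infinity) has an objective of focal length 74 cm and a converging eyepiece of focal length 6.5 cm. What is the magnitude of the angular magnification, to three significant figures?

11.4

|M| = f_obj/|f_eye| = 74/6.5 = 11.385.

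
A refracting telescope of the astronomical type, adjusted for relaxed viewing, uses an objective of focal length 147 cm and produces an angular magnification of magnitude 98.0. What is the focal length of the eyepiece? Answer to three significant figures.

1.50 cm

|M| = f_obj/f_eye, so f_eye = f_obj/|M| = 147/98.0 = 1.500 cm.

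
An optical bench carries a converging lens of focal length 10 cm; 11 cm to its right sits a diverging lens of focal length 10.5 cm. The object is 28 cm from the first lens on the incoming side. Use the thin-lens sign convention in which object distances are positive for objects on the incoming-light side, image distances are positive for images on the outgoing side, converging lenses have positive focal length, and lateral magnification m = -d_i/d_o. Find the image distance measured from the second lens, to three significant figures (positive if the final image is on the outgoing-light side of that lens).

8.05 cm

First lens: d_i1 = 1/(1/10 - 1/28) = 15.556 cm.
Since 15.556 cm > 11 cm, the first image lies past the second lens and serves as a virtual object: d_o2 = L - d_i1 = -4.556 cm.
Second lens: d_i2 = 1/(1/(-10.5) - 1/(-4.556)) = 8.047 cm.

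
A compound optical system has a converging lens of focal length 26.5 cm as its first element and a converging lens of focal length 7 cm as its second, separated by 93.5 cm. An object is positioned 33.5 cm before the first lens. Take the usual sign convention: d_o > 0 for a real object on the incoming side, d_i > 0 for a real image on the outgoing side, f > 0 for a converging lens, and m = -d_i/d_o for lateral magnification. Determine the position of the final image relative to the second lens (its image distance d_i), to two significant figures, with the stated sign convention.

5.8 cm

Lens 1: 1/d_i1 = 1/f_1 - 1/d_o1 = 1/26.5 - 1/33.5 = 0.00789 cm^-1, so d_i1 = 126.821 cm.
Since 126.821 cm > 93.5 cm, the first image lies past the second lens and serves as a virtual object: d_o2 = L - d_i1 = -33.321 cm.
Lens 2: 1/d_i2 = 1/f_2 - 1/d_o2 = 1/7 - 1/(-33.321) = 0.17287 cm^-1, so d_i2 = 5.785 cm.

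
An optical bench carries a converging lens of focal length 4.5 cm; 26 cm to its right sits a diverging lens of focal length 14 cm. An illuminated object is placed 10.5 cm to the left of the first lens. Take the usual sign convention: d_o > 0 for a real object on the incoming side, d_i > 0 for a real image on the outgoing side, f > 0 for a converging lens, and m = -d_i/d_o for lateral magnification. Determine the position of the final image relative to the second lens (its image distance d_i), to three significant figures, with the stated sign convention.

Applying the thin-lens equation to the first lens, 1/4.5 = 1/10.5 + 1/d_i1, which gives d_i1 = 7.875 cm.
That image sits 18.125 cm in front of the second lens, so d_o2 = 18.125 cm.
Applying the thin-lens equation again with f_2 = -14 cm and d_o2 = 18.125 cm gives d_i2 = -7.899 cm.

-7.90 cm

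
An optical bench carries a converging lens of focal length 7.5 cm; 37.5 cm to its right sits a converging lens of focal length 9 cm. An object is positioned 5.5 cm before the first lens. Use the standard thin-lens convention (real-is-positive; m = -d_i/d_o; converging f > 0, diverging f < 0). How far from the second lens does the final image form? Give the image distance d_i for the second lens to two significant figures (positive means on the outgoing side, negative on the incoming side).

11 cm

Applying the thin-lens equation to the first lens, 1/7.5 = 1/5.5 + 1/d_i1, which gives d_i1 = -20.625 cm.
The intermediate image is virtual, 20.625 cm to the left of lens 1, so d_o2 = L - d_i1 = 37.5 - (-20.625) = 58.125 cm.
Applying the thin-lens equation again with f_2 = 9 cm and d_o2 = 58.125 cm gives d_i2 = 10.649 cm.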